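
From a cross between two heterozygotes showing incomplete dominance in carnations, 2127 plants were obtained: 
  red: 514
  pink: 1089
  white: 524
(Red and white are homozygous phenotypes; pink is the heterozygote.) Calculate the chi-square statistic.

1.317

With incomplete dominance, a heterozygote × heterozygote cross gives a 1:2:1 phenotypic ratio.
Expected counts for N = 2127 under a 1:2:1 ratio (total parts = 4):
  red: 2127 × 1/4 = 531.75
  pink: 2127 × 2/4 = 1063.5
  white: 2127 × 1/4 = 531.75
χ² = Σ (O − E)² / E
  red: (514 − 531.75)² / 531.75 = 0.5925
  pink: (1089 − 1063.5)² / 1063.5 = 0.6114
  white: (524 − 531.75)² / 531.75 = 0.1130
χ² = 0.5925 + 0.6114 + 0.1130 = 1.3169 ≈ 1.317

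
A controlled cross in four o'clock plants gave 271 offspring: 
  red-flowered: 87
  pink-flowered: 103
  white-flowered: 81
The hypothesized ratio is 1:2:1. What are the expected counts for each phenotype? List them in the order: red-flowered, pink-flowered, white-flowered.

67.75, 135.5, 67.75

The 1:2:1 ratio has 4 parts, so with N = 271 the expected counts are:
  red-flowered: 271 × 1/4 = 67.75
  pink-flowered: 271 × 2/4 = 135.5
  white-flowered: 271 × 1/4 = 67.75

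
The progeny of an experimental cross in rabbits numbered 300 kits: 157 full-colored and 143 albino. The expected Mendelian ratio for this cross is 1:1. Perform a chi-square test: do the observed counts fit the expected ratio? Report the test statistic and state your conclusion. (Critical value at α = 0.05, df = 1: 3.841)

Under the 1:1 hypothesis (Σ ratio = 2, N = 300):
  full-colored: 300 × 1/2 = 150
  albino: 300 × 1/2 = 150
χ² = Σ (O − E)² / E
  full-colored: (157 − 150)² / 150 = 0.3267
  albino: (143 − 150)² / 150 = 0.3267
χ² = 0.3267 + 0.3267 = 0.6534 ≈ 0.653
Degrees of freedom = 2 − 1 = 1; critical value at α = 0.05 is 3.841.
Since 0.653 < 3.841, we fail to reject the null hypothesis — the data are consistent with the 1:1 ratio.

0.653; consistent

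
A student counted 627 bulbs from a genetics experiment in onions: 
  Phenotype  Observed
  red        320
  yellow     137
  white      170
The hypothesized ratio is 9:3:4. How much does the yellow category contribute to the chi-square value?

3.214

Total ratio parts = 16. Expected numbers out of 627:
  red: 627 × 9/16 = 352.6875
  yellow: 627 × 3/16 = 117.5625
  white: 627 × 4/16 = 156.75
Contribution of yellow: (137 − 117.5625)² / 117.5625 = 3.2137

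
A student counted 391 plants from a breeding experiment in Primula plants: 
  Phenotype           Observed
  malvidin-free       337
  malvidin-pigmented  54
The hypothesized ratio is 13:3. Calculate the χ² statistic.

6.261

Under the 13:3 hypothesis (Σ ratio = 16, N = 391):
  malvidin-free: 391 × 13/16 = 317.6875
  malvidin-pigmented: 391 × 3/16 = 73.3125
χ² = Σ (O − E)² / E
  malvidin-free: (337 − 317.6875)² / 317.6875 = 1.1740
  malvidin-pigmented: (54 − 73.3125)² / 73.3125 = 5.0874
χ² = 1.1740 + 5.0874 = 6.2614 ≈ 6.261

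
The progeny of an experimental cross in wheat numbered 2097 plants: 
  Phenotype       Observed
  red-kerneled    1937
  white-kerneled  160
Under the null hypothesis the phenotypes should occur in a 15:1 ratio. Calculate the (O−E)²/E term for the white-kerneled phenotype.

Total ratio parts = 16. Expected numbers out of 2097:
  red-kerneled: 2097 × 15/16 = 1965.9375
  white-kerneled: 2097 × 1/16 = 131.0625
Contribution of white-kerneled: (160 − 131.0625)² / 131.0625 = 6.3892

6.389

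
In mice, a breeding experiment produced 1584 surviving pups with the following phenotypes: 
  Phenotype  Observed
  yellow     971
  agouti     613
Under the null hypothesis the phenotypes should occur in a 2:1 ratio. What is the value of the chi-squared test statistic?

The 2:1 ratio has 3 parts, so with N = 1584 the expected counts are:
  yellow: 1584 × 2/3 = 1056
  agouti: 1584 × 1/3 = 528
χ² = Σ (O − E)² / E
  yellow: (971 − 1056)² / 1056 = 6.8419
  agouti: (613 − 528)² / 528 = 13.6837
χ² = 6.8419 + 13.6837 = 20.5256 ≈ 20.526

20.526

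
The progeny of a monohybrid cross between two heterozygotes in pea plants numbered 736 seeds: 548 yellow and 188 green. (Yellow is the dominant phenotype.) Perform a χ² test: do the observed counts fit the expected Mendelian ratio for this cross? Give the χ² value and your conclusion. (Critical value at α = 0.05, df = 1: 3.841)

0.116; consistent

For a monohybrid cross between heterozygotes with complete dominance, the expected phenotypic ratio is 3:1.
Total ratio parts = 4. Expected numbers out of 736:
  yellow: 736 × 3/4 = 552
  green: 736 × 1/4 = 184
χ² = Σ (O − E)² / E
  yellow: (548 − 552)² / 552 = 0.0290
  green: (188 − 184)² / 184 = 0.0870
χ² = 0.0290 + 0.0870 = 0.116
Degrees of freedom = 2 − 1 = 1; critical value at α = 0.05 is 3.841.
Since 0.116 < 3.841, we fail to reject the null hypothesis — the data are consistent with the 3:1 ratio.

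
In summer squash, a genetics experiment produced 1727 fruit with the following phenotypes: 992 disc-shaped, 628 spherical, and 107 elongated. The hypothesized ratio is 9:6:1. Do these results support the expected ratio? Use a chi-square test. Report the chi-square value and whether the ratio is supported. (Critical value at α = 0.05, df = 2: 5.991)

1.038; consistent

Under the 9:6:1 hypothesis (Σ ratio = 16, N = 1727):
  disc-shaped: 1727 × 9/16 = 971.4375
  spherical: 1727 × 6/16 = 647.625
  elongated: 1727 × 1/16 = 107.9375
χ² = Σ (O − E)² / E
  disc-shaped: (992 − 971.4375)² / 971.4375 = 0.4352
  spherical: (628 − 647.625)² / 647.625 = 0.5947
  elongated: (107 − 107.9375)² / 107.9375 = 0.0081
χ² = 0.4352 + 0.5947 + 0.0081 = 1.038
Degrees of freedom = 3 − 1 = 2; critical value at α = 0.05 is 5.991.
Since 1.038 < 5.991, we fail to reject the null hypothesis — the data are consistent with the 9:6:1 ratio.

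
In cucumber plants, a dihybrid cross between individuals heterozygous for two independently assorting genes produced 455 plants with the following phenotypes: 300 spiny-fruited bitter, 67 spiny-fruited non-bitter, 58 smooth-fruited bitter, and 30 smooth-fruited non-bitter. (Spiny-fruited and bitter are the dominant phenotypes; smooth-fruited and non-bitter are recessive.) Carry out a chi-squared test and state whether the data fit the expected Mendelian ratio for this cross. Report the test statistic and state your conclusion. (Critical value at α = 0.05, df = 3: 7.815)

A dihybrid F₂ with independent assortment and complete dominance at both loci gives a 9:3:3:1 phenotypic ratio.
Total ratio parts = 16. Expected numbers out of 455:
  spiny-fruited bitter: 455 × 9/16 = 255.9375
  spiny-fruited non-bitter: 455 × 3/16 = 85.3125
  smooth-fruited bitter: 455 × 3/16 = 85.3125
  smooth-fruited non-bitter: 455 × 1/16 = 28.4375
χ² = Σ (O − E)² / E
  spiny-fruited bitter: (300 − 255.9375)² / 255.9375 = 7.5859
  spiny-fruited non-bitter: (67 − 85.3125)² / 85.3125 = 3.9308
  smooth-fruited bitter: (58 − 85.3125)² / 85.3125 = 8.7440
  smooth-fruited non-bitter: (30 − 28.4375)² / 28.4375 = 0.0859
χ² = 7.5859 + 3.9308 + 8.7440 + 0.0859 = 20.3466 ≈ 20.347
Degrees of freedom = 4 − 1 = 3; critical value at α = 0.05 is 7.815.
Since 20.347 > 7.815, we reject the null hypothesis — the data do not fit the 9:3:3:1 ratio.

20.347; not consistent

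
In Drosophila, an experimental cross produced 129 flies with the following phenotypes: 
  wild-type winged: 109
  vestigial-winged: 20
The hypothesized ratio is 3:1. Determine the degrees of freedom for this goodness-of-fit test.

1

A goodness-of-fit test with 2 phenotype classes has df = 2 − 1 = 1.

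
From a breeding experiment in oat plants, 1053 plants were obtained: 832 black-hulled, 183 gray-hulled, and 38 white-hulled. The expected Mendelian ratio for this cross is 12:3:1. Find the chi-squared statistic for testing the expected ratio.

Expected counts for N = 1053 under a 12:3:1 ratio (total parts = 16):
  black-hulled: 1053 × 12/16 = 789.75
  gray-hulled: 1053 × 3/16 = 197.4375
  white-hulled: 1053 × 1/16 = 65.8125
χ² = Σ (O − E)² / E
  black-hulled: (832 − 789.75)² / 789.75 = 2.2603
  gray-hulled: (183 − 197.4375)² / 197.4375 = 1.0557
  white-hulled: (38 − 65.8125)² / 65.8125 = 11.7536
χ² = 2.2603 + 1.0557 + 11.7536 = 15.0696 ≈ 15.070

15.070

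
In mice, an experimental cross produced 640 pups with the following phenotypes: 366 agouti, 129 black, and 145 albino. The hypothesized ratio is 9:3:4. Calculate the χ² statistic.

2.181

Expected counts for N = 640 under a 9:3:4 ratio (total parts = 16):
  agouti: 640 × 9/16 = 360
  black: 640 × 3/16 = 120
  albino: 640 × 4/16 = 160
χ² = Σ (O − E)² / E
  agouti: (366 − 360)² / 360 = 0.1000
  black: (129 − 120)² / 120 = 0.6750
  albino: (145 − 160)² / 160 = 1.4062
χ² = 0.1000 + 0.6750 + 1.4062 = 2.1812 ≈ 2.181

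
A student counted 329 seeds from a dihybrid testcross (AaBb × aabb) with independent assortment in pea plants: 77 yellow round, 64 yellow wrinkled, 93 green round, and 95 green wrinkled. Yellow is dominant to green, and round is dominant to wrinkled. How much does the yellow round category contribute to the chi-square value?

A dihybrid testcross with independent assortment gives a 1:1:1:1 ratio.
Total ratio parts = 4. Expected numbers out of 329:
  yellow round: 329 × 1/4 = 82.25
  yellow wrinkled: 329 × 1/4 = 82.25
  green round: 329 × 1/4 = 82.25
  green wrinkled: 329 × 1/4 = 82.25
Contribution of yellow round: (77 − 82.25)² / 82.25 = 0.3351

0.335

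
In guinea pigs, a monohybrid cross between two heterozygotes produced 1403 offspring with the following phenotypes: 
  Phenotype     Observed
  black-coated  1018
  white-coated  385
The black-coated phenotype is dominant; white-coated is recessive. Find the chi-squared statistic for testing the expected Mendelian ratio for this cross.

4.459

For a monohybrid cross between heterozygotes with complete dominance, the expected phenotypic ratio is 3:1.
Under the 3:1 hypothesis (Σ ratio = 4, N = 1403):
  black-coated: 1403 × 3/4 = 1052.25
  white-coated: 1403 × 1/4 = 350.75
χ² = Σ (O − E)² / E
  black-coated: (1018 − 1052.25)² / 1052.25 = 1.1148
  white-coated: (385 − 350.75)² / 350.75 = 3.3444
χ² = 1.1148 + 3.3444 = 4.4592 ≈ 4.459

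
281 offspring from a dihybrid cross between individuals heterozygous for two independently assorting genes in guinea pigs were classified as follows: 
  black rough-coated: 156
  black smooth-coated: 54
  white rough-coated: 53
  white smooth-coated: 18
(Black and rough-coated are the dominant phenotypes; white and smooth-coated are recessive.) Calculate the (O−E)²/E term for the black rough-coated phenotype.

0.027

A dihybrid F₂ with independent assortment and complete dominance at both loci gives a 9:3:3:1 phenotypic ratio.
The 9:3:3:1 ratio has 16 parts, so with N = 281 the expected counts are:
  black rough-coated: 281 × 9/16 = 158.0625
  black smooth-coated: 281 × 3/16 = 52.6875
  white rough-coated: 281 × 3/16 = 52.6875
  white smooth-coated: 281 × 1/16 = 17.5625
Contribution of black rough-coated: (156 − 158.0625)² / 158.0625 = 0.0269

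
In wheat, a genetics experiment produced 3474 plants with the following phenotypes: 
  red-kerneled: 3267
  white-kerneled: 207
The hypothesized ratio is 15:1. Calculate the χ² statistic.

0.504

Total ratio parts = 16. Expected numbers out of 3474:
  red-kerneled: 3474 × 15/16 = 3256.875
  white-kerneled: 3474 × 1/16 = 217.125
χ² = Σ (O − E)² / E
  red-kerneled: (3267 − 3256.875)² / 3256.875 = 0.0315
  white-kerneled: (207 − 217.125)² / 217.125 = 0.4722
χ² = 0.0315 + 0.4722 = 0.5037 ≈ 0.504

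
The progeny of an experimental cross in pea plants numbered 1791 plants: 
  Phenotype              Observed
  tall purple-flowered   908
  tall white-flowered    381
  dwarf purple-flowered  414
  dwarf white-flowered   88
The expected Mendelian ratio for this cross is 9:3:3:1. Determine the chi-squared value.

39.219

Total ratio parts = 16. Expected numbers out of 1791:
  tall purple-flowered: 1791 × 9/16 = 1007.4375
  tall white-flowered: 1791 × 3/16 = 335.8125
  dwarf purple-flowered: 1791 × 3/16 = 335.8125
  dwarf white-flowered: 1791 × 1/16 = 111.9375
χ² = Σ (O − E)² / E
  tall purple-flowered: (908 − 1007.4375)² / 1007.4375 = 9.8148
  tall white-flowered: (381 − 335.8125)² / 335.8125 = 6.0805
  dwarf purple-flowered: (414 − 335.8125)² / 335.8125 = 18.2045
  dwarf white-flowered: (88 − 111.9375)² / 111.9375 = 5.1190
χ² = 9.8148 + 6.0805 + 18.2045 + 5.1190 = 39.2188 ≈ 39.219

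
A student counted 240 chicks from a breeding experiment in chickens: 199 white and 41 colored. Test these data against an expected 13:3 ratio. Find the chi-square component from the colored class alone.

0.356

The 13:3 ratio has 16 parts, so with N = 240 the expected counts are:
  white: 240 × 13/16 = 195
  colored: 240 × 3/16 = 45
Contribution of colored: (41 − 45)² / 45 = 0.3556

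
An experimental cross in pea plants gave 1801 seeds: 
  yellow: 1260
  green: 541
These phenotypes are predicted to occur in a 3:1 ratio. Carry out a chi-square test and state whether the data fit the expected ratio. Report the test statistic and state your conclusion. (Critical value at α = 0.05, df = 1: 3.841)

The 3:1 ratio has 4 parts, so with N = 1801 the expected counts are:
  yellow: 1801 × 3/4 = 1350.75
  green: 1801 × 1/4 = 450.25
χ² = Σ (O − E)² / E
  yellow: (1260 − 1350.75)² / 1350.75 = 6.0970
  green: (541 − 450.25)² / 450.25 = 18.2911
χ² = 6.0970 + 18.2911 = 24.3881 ≈ 24.388
Degrees of freedom = 2 − 1 = 1; critical value at α = 0.05 is 3.841.
Since 24.388 > 3.841, we reject the null hypothesis — the data do not fit the 3:1 ratio.

24.388; not consistent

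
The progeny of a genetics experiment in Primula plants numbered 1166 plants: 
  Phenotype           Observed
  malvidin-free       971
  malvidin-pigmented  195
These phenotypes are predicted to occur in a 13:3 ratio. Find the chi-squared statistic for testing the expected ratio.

3.142

The 13:3 ratio has 16 parts, so with N = 1166 the expected counts are:
  malvidin-free: 1166 × 13/16 = 947.375
  malvidin-pigmented: 1166 × 3/16 = 218.625
χ² = Σ (O − E)² / E
  malvidin-free: (971 − 947.375)² / 947.375 = 0.5891
  malvidin-pigmented: (195 − 218.625)² / 218.625 = 2.5530
χ² = 0.5891 + 2.5530 = 3.1421 ≈ 3.142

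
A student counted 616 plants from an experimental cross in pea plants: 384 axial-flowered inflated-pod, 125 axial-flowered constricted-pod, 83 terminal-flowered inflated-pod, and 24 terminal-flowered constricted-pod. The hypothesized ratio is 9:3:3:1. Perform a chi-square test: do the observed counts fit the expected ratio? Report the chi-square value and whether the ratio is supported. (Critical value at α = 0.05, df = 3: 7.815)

19.446; not consistent

Expected counts for N = 616 under a 9:3:3:1 ratio (total parts = 16):
  axial-flowered inflated-pod: 616 × 9/16 = 346.5
  axial-flowered constricted-pod: 616 × 3/16 = 115.5
  terminal-flowered inflated-pod: 616 × 3/16 = 115.5
  terminal-flowered constricted-pod: 616 × 1/16 = 38.5
χ² = Σ (O − E)² / E
  axial-flowered inflated-pod: (384 − 346.5)² / 346.5 = 4.0584
  axial-flowered constricted-pod: (125 − 115.5)² / 115.5 = 0.7814
  terminal-flowered inflated-pod: (83 − 115.5)² / 115.5 = 9.1450
  terminal-flowered constricted-pod: (24 − 38.5)² / 38.5 = 5.4610
χ² = 4.0584 + 0.7814 + 9.1450 + 5.4610 = 19.4458 ≈ 19.446
Degrees of freedom = 4 − 1 = 3; critical value at α = 0.05 is 7.815.
Since 19.446 > 7.815, we reject the null hypothesis — the data do not fit the 9:3:3:1 ratio.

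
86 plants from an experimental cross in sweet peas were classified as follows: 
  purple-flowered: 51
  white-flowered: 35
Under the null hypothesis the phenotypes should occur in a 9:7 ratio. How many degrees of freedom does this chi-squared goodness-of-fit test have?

1

A goodness-of-fit test with 2 phenotype classes has df = 2 − 1 = 1.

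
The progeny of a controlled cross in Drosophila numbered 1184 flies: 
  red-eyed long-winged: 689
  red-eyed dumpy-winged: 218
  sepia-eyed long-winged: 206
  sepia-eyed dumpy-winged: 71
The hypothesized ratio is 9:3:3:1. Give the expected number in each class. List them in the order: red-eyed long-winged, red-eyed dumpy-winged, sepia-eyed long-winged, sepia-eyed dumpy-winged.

666, 222, 222, 74

Expected counts for N = 1184 under a 9:3:3:1 ratio (total parts = 16):
  red-eyed long-winged: 1184 × 9/16 = 666
  red-eyed dumpy-winged: 1184 × 3/16 = 222
  sepia-eyed long-winged: 1184 × 3/16 = 222
  sepia-eyed dumpy-winged: 1184 × 1/16 = 74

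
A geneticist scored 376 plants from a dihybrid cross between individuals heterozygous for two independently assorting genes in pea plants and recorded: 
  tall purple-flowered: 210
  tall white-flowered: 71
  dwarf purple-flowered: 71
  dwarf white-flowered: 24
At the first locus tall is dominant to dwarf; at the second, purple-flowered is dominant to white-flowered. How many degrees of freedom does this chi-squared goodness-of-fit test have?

3

A dihybrid F₂ with independent assortment and complete dominance at both loci gives a 9:3:3:1 phenotypic ratio.
A goodness-of-fit test with 4 phenotype classes has df = 4 − 1 = 3.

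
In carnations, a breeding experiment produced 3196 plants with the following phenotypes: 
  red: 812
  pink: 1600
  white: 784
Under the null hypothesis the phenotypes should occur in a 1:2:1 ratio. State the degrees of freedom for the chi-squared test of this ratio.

2

A goodness-of-fit test with 3 phenotype classes has df = 3 − 1 = 2.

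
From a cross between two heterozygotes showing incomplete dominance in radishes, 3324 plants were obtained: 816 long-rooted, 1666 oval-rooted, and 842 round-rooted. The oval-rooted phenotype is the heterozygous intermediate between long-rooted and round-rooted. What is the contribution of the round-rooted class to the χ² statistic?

0.146

With incomplete dominance, a heterozygote × heterozygote cross gives a 1:2:1 phenotypic ratio.
Total ratio parts = 4. Expected numbers out of 3324:
  long-rooted: 3324 × 1/4 = 831
  oval-rooted: 3324 × 2/4 = 1662
  round-rooted: 3324 × 1/4 = 831
Contribution of round-rooted: (842 − 831)² / 831 = 0.1456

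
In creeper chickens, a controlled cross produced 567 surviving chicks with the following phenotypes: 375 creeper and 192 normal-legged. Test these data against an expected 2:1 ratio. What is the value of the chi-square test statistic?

The 2:1 ratio has 3 parts, so with N = 567 the expected counts are:
  creeper: 567 × 2/3 = 378
  normal-legged: 567 × 1/3 = 189
χ² = Σ (O − E)² / E
  creeper: (375 − 378)² / 378 = 0.0238
  normal-legged: (192 − 189)² / 189 = 0.0476
χ² = 0.0238 + 0.0476 = 0.0714 ≈ 0.071

0.071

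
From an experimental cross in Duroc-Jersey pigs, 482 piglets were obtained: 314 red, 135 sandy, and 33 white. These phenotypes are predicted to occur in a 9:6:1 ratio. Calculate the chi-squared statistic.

18.634

Total ratio parts = 16. Expected numbers out of 482:
  red: 482 × 9/16 = 271.125
  sandy: 482 × 6/16 = 180.75
  white: 482 × 1/16 = 30.125
χ² = Σ (O − E)² / E
  red: (314 − 271.125)² / 271.125 = 6.7801
  sandy: (135 − 180.75)² / 180.75 = 11.5799
  white: (33 − 30.125)² / 30.125 = 0.2744
χ² = 6.7801 + 11.5799 + 0.2744 = 18.6344 ≈ 18.634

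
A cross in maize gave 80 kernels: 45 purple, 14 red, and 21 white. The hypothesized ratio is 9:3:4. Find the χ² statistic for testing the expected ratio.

0.117

The 9:3:4 ratio has 16 parts, so with N = 80 the expected counts are:
  purple: 80 × 9/16 = 45
  red: 80 × 3/16 = 15
  white: 80 × 4/16 = 20
χ² = Σ (O − E)² / E
  purple: (45 − 45)² / 45 = 0.0000
  red: (14 − 15)² / 15 = 0.0667
  white: (21 − 20)² / 20 = 0.0500
χ² = 0.0000 + 0.0667 + 0.0500 = 0.1167 ≈ 0.117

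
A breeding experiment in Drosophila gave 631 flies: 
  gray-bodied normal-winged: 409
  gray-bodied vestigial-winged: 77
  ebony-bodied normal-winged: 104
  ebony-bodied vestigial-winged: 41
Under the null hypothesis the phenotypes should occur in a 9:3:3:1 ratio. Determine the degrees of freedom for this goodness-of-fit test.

A goodness-of-fit test with 4 phenotype classes has df = 4 − 1 = 3.

3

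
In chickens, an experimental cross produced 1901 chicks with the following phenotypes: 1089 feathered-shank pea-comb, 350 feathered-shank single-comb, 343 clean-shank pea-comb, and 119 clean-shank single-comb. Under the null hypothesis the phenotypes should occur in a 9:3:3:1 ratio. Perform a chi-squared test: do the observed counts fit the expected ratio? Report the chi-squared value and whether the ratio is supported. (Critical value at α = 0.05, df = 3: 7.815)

Expected counts for N = 1901 under a 9:3:3:1 ratio (total parts = 16):
  feathered-shank pea-comb: 1901 × 9/16 = 1069.3125
  feathered-shank single-comb: 1901 × 3/16 = 356.4375
  clean-shank pea-comb: 1901 × 3/16 = 356.4375
  clean-shank single-comb: 1901 × 1/16 = 118.8125
χ² = Σ (O − E)² / E
  feathered-shank pea-comb: (1089 − 1069.3125)² / 1069.3125 = 0.3625
  feathered-shank single-comb: (350 − 356.4375)² / 356.4375 = 0.1163
  clean-shank pea-comb: (343 − 356.4375)² / 356.4375 = 0.5066
  clean-shank single-comb: (119 − 118.8125)² / 118.8125 = 0.0003
χ² = 0.3625 + 0.1163 + 0.5066 + 0.0003 = 0.9857 ≈ 0.986
Degrees of freedom = 4 − 1 = 3; critical value at α = 0.05 is 7.815.
Since 0.986 < 7.815, we fail to reject the null hypothesis — the data are consistent with the 9:3:3:1 ratio.

0.986; consistent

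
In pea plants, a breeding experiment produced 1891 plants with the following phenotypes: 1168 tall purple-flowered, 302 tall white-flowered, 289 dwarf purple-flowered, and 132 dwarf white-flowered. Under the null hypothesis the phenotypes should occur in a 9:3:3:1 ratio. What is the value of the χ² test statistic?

31.759

Under the 9:3:3:1 hypothesis (Σ ratio = 16, N = 1891):
  tall purple-flowered: 1891 × 9/16 = 1063.6875
  tall white-flowered: 1891 × 3/16 = 354.5625
  dwarf purple-flowered: 1891 × 3/16 = 354.5625
  dwarf white-flowered: 1891 × 1/16 = 118.1875
χ² = Σ (O − E)² / E
  tall purple-flowered: (1168 − 1063.6875)² / 1063.6875 = 10.2296
  tall white-flowered: (302 − 354.5625)² / 354.5625 = 7.7922
  dwarf purple-flowered: (289 − 354.5625)² / 354.5625 = 12.1232
  dwarf white-flowered: (132 − 118.1875)² / 118.1875 = 1.6143
χ² = 10.2296 + 7.7922 + 12.1232 + 1.6143 = 31.7593 ≈ 31.759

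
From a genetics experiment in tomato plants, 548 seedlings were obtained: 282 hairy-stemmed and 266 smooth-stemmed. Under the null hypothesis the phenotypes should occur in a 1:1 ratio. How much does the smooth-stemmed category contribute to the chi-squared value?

0.234

Total ratio parts = 2. Expected numbers out of 548:
  hairy-stemmed: 548 × 1/2 = 274
  smooth-stemmed: 548 × 1/2 = 274
Contribution of smooth-stemmed: (266 − 274)² / 274 = 0.2336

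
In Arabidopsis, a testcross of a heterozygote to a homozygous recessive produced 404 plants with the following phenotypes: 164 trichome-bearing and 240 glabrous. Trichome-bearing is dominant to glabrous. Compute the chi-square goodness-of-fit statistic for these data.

A testcross of a heterozygote (Aa × aa) gives a 1:1 phenotypic ratio.
Under the 1:1 hypothesis (Σ ratio = 2, N = 404):
  trichome-bearing: 404 × 1/2 = 202
  glabrous: 404 × 1/2 = 202
χ² = Σ (O − E)² / E
  trichome-bearing: (164 − 202)² / 202 = 7.1485
  glabrous: (240 − 202)² / 202 = 7.1485
χ² = 7.1485 + 7.1485 = 14.297

14.297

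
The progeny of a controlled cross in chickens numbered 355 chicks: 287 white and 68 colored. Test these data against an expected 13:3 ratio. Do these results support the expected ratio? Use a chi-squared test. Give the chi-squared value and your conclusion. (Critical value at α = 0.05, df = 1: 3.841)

0.038; consistent

Under the 13:3 hypothesis (Σ ratio = 16, N = 355):
  white: 355 × 13/16 = 288.4375
  colored: 355 × 3/16 = 66.5625
χ² = Σ (O − E)² / E
  white: (287 − 288.4375)² / 288.4375 = 0.0072
  colored: (68 − 66.5625)² / 66.5625 = 0.0310
χ² = 0.0072 + 0.0310 = 0.0382 ≈ 0.038
Degrees of freedom = 2 − 1 = 1; critical value at α = 0.05 is 3.841.
Since 0.038 < 3.841, we fail to reject the null hypothesis — the data are consistent with the 13:3 ratio.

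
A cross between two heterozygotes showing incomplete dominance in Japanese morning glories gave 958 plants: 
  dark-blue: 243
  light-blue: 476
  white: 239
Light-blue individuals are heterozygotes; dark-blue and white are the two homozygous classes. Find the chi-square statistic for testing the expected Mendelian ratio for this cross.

0.071

With incomplete dominance, a heterozygote × heterozygote cross gives a 1:2:1 phenotypic ratio.
Expected counts for N = 958 under a 1:2:1 ratio (total parts = 4):
  dark-blue: 958 × 1/4 = 239.5
  light-blue: 958 × 2/4 = 479
  white: 958 × 1/4 = 239.5
χ² = Σ (O − E)² / E
  dark-blue: (243 − 239.5)² / 239.5 = 0.0511
  light-blue: (476 − 479)² / 479 = 0.0188
  white: (239 − 239.5)² / 239.5 = 0.0010
χ² = 0.0511 + 0.0188 + 0.0010 = 0.0709 ≈ 0.071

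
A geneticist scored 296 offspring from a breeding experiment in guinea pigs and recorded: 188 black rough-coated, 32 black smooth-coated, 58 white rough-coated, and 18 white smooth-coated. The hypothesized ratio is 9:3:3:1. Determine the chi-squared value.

Expected counts for N = 296 under a 9:3:3:1 ratio (total parts = 16):
  black rough-coated: 296 × 9/16 = 166.5
  black smooth-coated: 296 × 3/16 = 55.5
  white rough-coated: 296 × 3/16 = 55.5
  white smooth-coated: 296 × 1/16 = 18.5
χ² = Σ (O − E)² / E
  black rough-coated: (188 − 166.5)² / 166.5 = 2.7763
  black smooth-coated: (32 − 55.5)² / 55.5 = 9.9505
  white rough-coated: (58 − 55.5)² / 55.5 = 0.1126
  white smooth-coated: (18 − 18.5)² / 18.5 = 0.0135
χ² = 2.7763 + 9.9505 + 0.1126 + 0.0135 = 12.8529 ≈ 12.853

12.853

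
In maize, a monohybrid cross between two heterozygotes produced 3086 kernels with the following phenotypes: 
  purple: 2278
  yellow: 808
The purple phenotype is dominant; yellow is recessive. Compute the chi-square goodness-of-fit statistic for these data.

For a monohybrid cross between heterozygotes with complete dominance, the expected phenotypic ratio is 3:1.
Expected counts for N = 3086 under a 3:1 ratio (total parts = 4):
  purple: 3086 × 3/4 = 2314.5
  yellow: 3086 × 1/4 = 771.5
χ² = Σ (O − E)² / E
  purple: (2278 − 2314.5)² / 2314.5 = 0.5756
  yellow: (808 − 771.5)² / 771.5 = 1.7268
χ² = 0.5756 + 1.7268 = 2.3024 ≈ 2.302

2.302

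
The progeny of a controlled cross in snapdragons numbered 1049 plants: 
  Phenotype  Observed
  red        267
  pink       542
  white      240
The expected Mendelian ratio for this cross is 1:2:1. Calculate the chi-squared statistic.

2.558

The 1:2:1 ratio has 4 parts, so with N = 1049 the expected counts are:
  red: 1049 × 1/4 = 262.25
  pink: 1049 × 2/4 = 524.5
  white: 1049 × 1/4 = 262.25
χ² = Σ (O − E)² / E
  red: (267 − 262.25)² / 262.25 = 0.0860
  pink: (542 − 524.5)² / 524.5 = 0.5839
  white: (240 − 262.25)² / 262.25 = 1.8878
χ² = 0.0860 + 0.5839 + 1.8878 = 2.5577 ≈ 2.558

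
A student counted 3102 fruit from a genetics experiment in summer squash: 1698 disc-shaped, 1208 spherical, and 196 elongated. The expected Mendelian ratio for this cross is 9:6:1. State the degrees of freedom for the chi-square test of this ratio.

A goodness-of-fit test with 3 phenotype classes has df = 3 − 1 = 2.

2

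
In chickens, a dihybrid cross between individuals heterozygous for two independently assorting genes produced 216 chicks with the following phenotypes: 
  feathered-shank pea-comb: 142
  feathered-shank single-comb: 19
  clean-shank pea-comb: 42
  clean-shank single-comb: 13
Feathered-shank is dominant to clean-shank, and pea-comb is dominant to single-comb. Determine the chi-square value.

14.947

A dihybrid F₂ with independent assortment and complete dominance at both loci gives a 9:3:3:1 phenotypic ratio.
The 9:3:3:1 ratio has 16 parts, so with N = 216 the expected counts are:
  feathered-shank pea-comb: 216 × 9/16 = 121.5
  feathered-shank single-comb: 216 × 3/16 = 40.5
  clean-shank pea-comb: 216 × 3/16 = 40.5
  clean-shank single-comb: 216 × 1/16 = 13.5
χ² = Σ (O − E)² / E
  feathered-shank pea-comb: (142 − 121.5)² / 121.5 = 3.4588
  feathered-shank single-comb: (19 − 40.5)² / 40.5 = 11.4136
  clean-shank pea-comb: (42 − 40.5)² / 40.5 = 0.0556
  clean-shank single-comb: (13 − 13.5)² / 13.5 = 0.0185
χ² = 3.4588 + 11.4136 + 0.0556 + 0.0185 = 14.9465 ≈ 14.947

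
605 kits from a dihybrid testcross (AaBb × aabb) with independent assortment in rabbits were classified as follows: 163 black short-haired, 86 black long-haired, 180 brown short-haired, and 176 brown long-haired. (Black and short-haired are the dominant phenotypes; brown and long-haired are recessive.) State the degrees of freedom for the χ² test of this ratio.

A dihybrid testcross with independent assortment gives a 1:1:1:1 ratio.
A goodness-of-fit test with 4 phenotype classes has df = 4 − 1 = 3.

3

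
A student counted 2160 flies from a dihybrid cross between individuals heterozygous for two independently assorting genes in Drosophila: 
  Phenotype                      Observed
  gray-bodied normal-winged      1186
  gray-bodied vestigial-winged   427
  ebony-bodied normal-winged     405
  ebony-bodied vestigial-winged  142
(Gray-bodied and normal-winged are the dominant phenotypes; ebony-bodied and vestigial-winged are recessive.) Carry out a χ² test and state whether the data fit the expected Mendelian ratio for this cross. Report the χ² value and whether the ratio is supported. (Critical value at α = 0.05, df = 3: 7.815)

2.250; consistent

A dihybrid F₂ with independent assortment and complete dominance at both loci gives a 9:3:3:1 phenotypic ratio.
The 9:3:3:1 ratio has 16 parts, so with N = 2160 the expected counts are:
  gray-bodied normal-winged: 2160 × 9/16 = 1215
  gray-bodied vestigial-winged: 2160 × 3/16 = 405
  ebony-bodied normal-winged: 2160 × 3/16 = 405
  ebony-bodied vestigial-winged: 2160 × 1/16 = 135
χ² = Σ (O − E)² / E
  gray-bodied normal-winged: (1186 − 1215)² / 1215 = 0.6922
  gray-bodied vestigial-winged: (427 − 405)² / 405 = 1.1951
  ebony-bodied normal-winged: (405 − 405)² / 405 = 0.0000
  ebony-bodied vestigial-winged: (142 − 135)² / 135 = 0.3630
χ² = 0.6922 + 1.1951 + 0.0000 + 0.3630 = 2.2503 ≈ 2.250
Degrees of freedom = 4 − 1 = 3; critical value at α = 0.05 is 7.815.
Since 2.250 < 7.815, we fail to reject the null hypothesis — the data are consistent with the 9:3:3:1 ratio.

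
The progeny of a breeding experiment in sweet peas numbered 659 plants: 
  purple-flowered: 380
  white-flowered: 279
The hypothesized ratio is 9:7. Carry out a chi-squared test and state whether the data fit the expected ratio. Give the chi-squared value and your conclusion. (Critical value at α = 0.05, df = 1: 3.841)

Under the 9:7 hypothesis (Σ ratio = 16, N = 659):
  purple-flowered: 659 × 9/16 = 370.6875
  white-flowered: 659 × 7/16 = 288.3125
χ² = Σ (O − E)² / E
  purple-flowered: (380 − 370.6875)² / 370.6875 = 0.2340
  white-flowered: (279 − 288.3125)² / 288.3125 = 0.3008
χ² = 0.2340 + 0.3008 = 0.5348 ≈ 0.535
Degrees of freedom = 2 − 1 = 1; critical value at α = 0.05 is 3.841.
Since 0.535 < 3.841, we fail to reject the null hypothesis — the data are consistent with the 9:7 ratio.

0.535; consistent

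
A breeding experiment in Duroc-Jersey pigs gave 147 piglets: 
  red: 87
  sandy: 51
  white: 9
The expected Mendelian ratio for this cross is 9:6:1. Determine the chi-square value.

0.537

Under the 9:6:1 hypothesis (Σ ratio = 16, N = 147):
  red: 147 × 9/16 = 82.6875
  sandy: 147 × 6/16 = 55.125
  white: 147 × 1/16 = 9.1875
χ² = Σ (O − E)² / E
  red: (87 − 82.6875)² / 82.6875 = 0.2249
  sandy: (51 − 55.125)² / 55.125 = 0.3087
  white: (9 − 9.1875)² / 9.1875 = 0.0038
χ² = 0.2249 + 0.3087 + 0.0038 = 0.5374 ≈ 0.537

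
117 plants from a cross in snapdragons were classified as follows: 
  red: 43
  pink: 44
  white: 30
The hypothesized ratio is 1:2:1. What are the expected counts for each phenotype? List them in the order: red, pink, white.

The 1:2:1 ratio has 4 parts, so with N = 117 the expected counts are:
  red: 117 × 1/4 = 29.25
  pink: 117 × 2/4 = 58.5
  white: 117 × 1/4 = 29.25

29.25, 58.5, 29.25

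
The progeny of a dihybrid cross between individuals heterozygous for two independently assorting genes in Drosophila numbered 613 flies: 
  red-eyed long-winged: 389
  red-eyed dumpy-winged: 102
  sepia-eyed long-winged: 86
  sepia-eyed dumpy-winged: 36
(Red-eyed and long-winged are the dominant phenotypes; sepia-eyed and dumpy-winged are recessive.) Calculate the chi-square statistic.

A dihybrid F₂ with independent assortment and complete dominance at both loci gives a 9:3:3:1 phenotypic ratio.
Under the 9:3:3:1 hypothesis (Σ ratio = 16, N = 613):
  red-eyed long-winged: 613 × 9/16 = 344.8125
  red-eyed dumpy-winged: 613 × 3/16 = 114.9375
  sepia-eyed long-winged: 613 × 3/16 = 114.9375
  sepia-eyed dumpy-winged: 613 × 1/16 = 38.3125
χ² = Σ (O − E)² / E
  red-eyed long-winged: (389 − 344.8125)² / 344.8125 = 5.6626
  red-eyed dumpy-winged: (102 − 114.9375)² / 114.9375 = 1.4563
  sepia-eyed long-winged: (86 − 114.9375)² / 114.9375 = 7.2855
  sepia-eyed dumpy-winged: (36 − 38.3125)² / 38.3125 = 0.1396
χ² = 5.6626 + 1.4563 + 7.2855 + 0.1396 = 14.544

14.544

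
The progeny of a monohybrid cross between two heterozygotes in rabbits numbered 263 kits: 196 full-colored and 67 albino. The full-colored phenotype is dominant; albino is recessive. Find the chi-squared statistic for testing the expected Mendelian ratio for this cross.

0.032

For a monohybrid cross between heterozygotes with complete dominance, the expected phenotypic ratio is 3:1.
Total ratio parts = 4. Expected numbers out of 263:
  full-colored: 263 × 3/4 = 197.25
  albino: 263 × 1/4 = 65.75
χ² = Σ (O − E)² / E
  full-colored: (196 − 197.25)² / 197.25 = 0.0079
  albino: (67 − 65.75)² / 65.75 = 0.0238
χ² = 0.0079 + 0.0238 = 0.0317 ≈ 0.032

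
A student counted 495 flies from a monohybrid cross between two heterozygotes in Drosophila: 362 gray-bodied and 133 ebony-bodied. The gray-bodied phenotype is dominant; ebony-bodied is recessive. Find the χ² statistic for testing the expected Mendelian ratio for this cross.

For a monohybrid cross between heterozygotes with complete dominance, the expected phenotypic ratio is 3:1.
Under the 3:1 hypothesis (Σ ratio = 4, N = 495):
  gray-bodied: 495 × 3/4 = 371.25
  ebony-bodied: 495 × 1/4 = 123.75
χ² = Σ (O − E)² / E
  gray-bodied: (362 − 371.25)² / 371.25 = 0.2305
  ebony-bodied: (133 − 123.75)² / 123.75 = 0.6914
χ² = 0.2305 + 0.6914 = 0.9219 ≈ 0.922

0.922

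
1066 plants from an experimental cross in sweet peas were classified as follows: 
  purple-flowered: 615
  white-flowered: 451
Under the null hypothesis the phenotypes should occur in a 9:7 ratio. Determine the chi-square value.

Under the 9:7 hypothesis (Σ ratio = 16, N = 1066):
  purple-flowered: 1066 × 9/16 = 599.625
  white-flowered: 1066 × 7/16 = 466.375
χ² = Σ (O − E)² / E
  purple-flowered: (615 − 599.625)² / 599.625 = 0.3942
  white-flowered: (451 − 466.375)² / 466.375 = 0.5069
χ² = 0.3942 + 0.5069 = 0.9011 ≈ 0.901

0.901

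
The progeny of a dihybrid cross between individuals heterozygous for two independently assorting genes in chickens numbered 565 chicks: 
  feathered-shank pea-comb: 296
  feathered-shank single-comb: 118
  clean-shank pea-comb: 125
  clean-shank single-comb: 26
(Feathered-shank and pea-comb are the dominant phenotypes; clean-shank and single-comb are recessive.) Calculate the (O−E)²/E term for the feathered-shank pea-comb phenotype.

1.497

A dihybrid F₂ with independent assortment and complete dominance at both loci gives a 9:3:3:1 phenotypic ratio.
Total ratio parts = 16. Expected numbers out of 565:
  feathered-shank pea-comb: 565 × 9/16 = 317.8125
  feathered-shank single-comb: 565 × 3/16 = 105.9375
  clean-shank pea-comb: 565 × 3/16 = 105.9375
  clean-shank single-comb: 565 × 1/16 = 35.3125
Contribution of feathered-shank pea-comb: (296 − 317.8125)² / 317.8125 = 1.4971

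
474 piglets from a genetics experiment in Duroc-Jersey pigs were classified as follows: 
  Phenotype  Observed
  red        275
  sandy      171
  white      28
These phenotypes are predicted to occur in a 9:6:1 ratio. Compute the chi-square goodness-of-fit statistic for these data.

0.609

The 9:6:1 ratio has 16 parts, so with N = 474 the expected counts are:
  red: 474 × 9/16 = 266.625
  sandy: 474 × 6/16 = 177.75
  white: 474 × 1/16 = 29.625
χ² = Σ (O − E)² / E
  red: (275 − 266.625)² / 266.625 = 0.2631
  sandy: (171 − 177.75)² / 177.75 = 0.2563
  white: (28 − 29.625)² / 29.625 = 0.0891
χ² = 0.2631 + 0.2563 + 0.0891 = 0.6085 ≈ 0.609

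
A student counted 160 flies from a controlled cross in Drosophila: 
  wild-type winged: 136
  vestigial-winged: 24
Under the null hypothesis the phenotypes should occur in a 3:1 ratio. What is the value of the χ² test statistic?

The 3:1 ratio has 4 parts, so with N = 160 the expected counts are:
  wild-type winged: 160 × 3/4 = 120
  vestigial-winged: 160 × 1/4 = 40
χ² = Σ (O − E)² / E
  wild-type winged: (136 − 120)² / 120 = 2.1333
  vestigial-winged: (24 − 40)² / 40 = 6.4000
χ² = 2.1333 + 6.4000 = 8.5333 ≈ 8.533

8.533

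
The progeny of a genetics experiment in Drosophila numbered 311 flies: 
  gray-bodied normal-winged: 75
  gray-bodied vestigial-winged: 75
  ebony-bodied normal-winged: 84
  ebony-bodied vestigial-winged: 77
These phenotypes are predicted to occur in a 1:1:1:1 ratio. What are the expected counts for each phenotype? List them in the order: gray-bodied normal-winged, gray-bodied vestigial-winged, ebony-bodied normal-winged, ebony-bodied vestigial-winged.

77.75, 77.75, 77.75, 77.75

Total ratio parts = 4. Expected numbers out of 311:
  gray-bodied normal-winged: 311 × 1/4 = 77.75
  gray-bodied vestigial-winged: 311 × 1/4 = 77.75
  ebony-bodied normal-winged: 311 × 1/4 = 77.75
  ebony-bodied vestigial-winged: 311 × 1/4 = 77.75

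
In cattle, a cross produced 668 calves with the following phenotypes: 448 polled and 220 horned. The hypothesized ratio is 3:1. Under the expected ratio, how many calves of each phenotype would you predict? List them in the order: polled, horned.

Under the 3:1 hypothesis (Σ ratio = 4, N = 668):
  polled: 668 × 3/4 = 501
  horned: 668 × 1/4 = 167

501, 167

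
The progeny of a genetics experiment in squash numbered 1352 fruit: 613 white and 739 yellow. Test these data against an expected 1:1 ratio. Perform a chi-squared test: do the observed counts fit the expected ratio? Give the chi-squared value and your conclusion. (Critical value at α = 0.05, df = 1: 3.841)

11.743; not consistent

Total ratio parts = 2. Expected numbers out of 1352:
  white: 1352 × 1/2 = 676
  yellow: 1352 × 1/2 = 676
χ² = Σ (O − E)² / E
  white: (613 − 676)² / 676 = 5.8713
  yellow: (739 − 676)² / 676 = 5.8713
χ² = 5.8713 + 5.8713 = 11.7426 ≈ 11.743
Degrees of freedom = 2 − 1 = 1; critical value at α = 0.05 is 3.841.
Since 11.743 > 3.841, we reject the null hypothesis — the data do not fit the 1:1 ratio.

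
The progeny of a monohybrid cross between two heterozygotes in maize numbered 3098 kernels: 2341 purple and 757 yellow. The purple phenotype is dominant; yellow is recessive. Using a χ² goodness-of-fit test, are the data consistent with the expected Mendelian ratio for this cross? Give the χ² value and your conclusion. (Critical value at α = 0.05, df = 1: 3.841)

0.527; consistent

For a monohybrid cross between heterozygotes with complete dominance, the expected phenotypic ratio is 3:1.
The 3:1 ratio has 4 parts, so with N = 3098 the expected counts are:
  purple: 3098 × 3/4 = 2323.5
  yellow: 3098 × 1/4 = 774.5
χ² = Σ (O − E)² / E
  purple: (2341 − 2323.5)² / 2323.5 = 0.1318
  yellow: (757 − 774.5)² / 774.5 = 0.3954
χ² = 0.1318 + 0.3954 = 0.5272 ≈ 0.527
Degrees of freedom = 2 − 1 = 1; critical value at α = 0.05 is 3.841.
Since 0.527 < 3.841, we fail to reject the null hypothesis — the data are consistent with the 3:1 ratio.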